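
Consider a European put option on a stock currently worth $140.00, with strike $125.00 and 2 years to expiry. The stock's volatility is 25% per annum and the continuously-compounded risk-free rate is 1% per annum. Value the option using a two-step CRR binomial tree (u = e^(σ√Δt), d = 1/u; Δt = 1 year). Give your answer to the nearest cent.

CRR parameters: u = e^(σ√Δt) = e^(0.25·√1) = 1.2840, d = 1/u = 0.7788
Per-period rate: rΔt = 0.01·1 = 0.01, so R = e^0.01 = 1.0101
Risk-neutral probability p = (e^0.01 − 0.7788)/(1.2840 − 0.7788) = 0.2312/0.5052 = 0.4577
Terminal stock prices: S_uu = 230.8, S_ud = 140, S_dd = 84.91
Terminal payoffs (K − S): max(-105.8, 0) = 0, max(-15, 0) = 0, max(40.09, 0) = 40.09
Node u (S = 179.8): V_u = e^(−0.01)·[0.4577·0.0000 + 0.5423·0.0000] = 0.0000
Node d (S = 109): V_d = e^(−0.01)·[0.4577·0.0000 + 0.5423·40.0857] = 21.5215
Node 0 (S = 140): V_0 = e^(−0.01)·[0.4577·0.0000 + 0.5423·21.5215] = 11.5547

$11.55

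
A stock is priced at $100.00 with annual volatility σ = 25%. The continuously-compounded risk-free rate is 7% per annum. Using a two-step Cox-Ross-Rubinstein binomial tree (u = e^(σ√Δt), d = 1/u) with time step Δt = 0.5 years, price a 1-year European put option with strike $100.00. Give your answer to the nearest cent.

CRR parameters: u = e^(σ√Δt) = e^(0.25·√0.5) = 1.1934, d = 1/u = 0.8380
Per-period rate: rΔt = 0.07·0.5 = 0.035, so R = e^0.035 = 1.0356
Risk-neutral probability p = (e^0.035 − 0.8380)/(1.1934 − 0.8380) = 0.1977/0.3554 = 0.5561
Terminal stock prices: S_uu = 142.4, S_ud = 100, S_dd = 70.22
Terminal payoffs (K − S): max(-42.41, 0) = 0, max(0, 0) = 0, max(29.78, 0) = 29.78
Node u (S = 119.3): V_u = e^(−0.035)·[0.5561·0.0000 + 0.4439·0.0000] = 0.0000
Node d (S = 83.8): V_d = e^(−0.035)·[0.5561·0.0000 + 0.4439·29.7811] = 12.7639
Node 0 (S = 100): V_0 = e^(−0.035)·[0.5561·0.0000 + 0.4439·12.7639] = 5.4704

$5.47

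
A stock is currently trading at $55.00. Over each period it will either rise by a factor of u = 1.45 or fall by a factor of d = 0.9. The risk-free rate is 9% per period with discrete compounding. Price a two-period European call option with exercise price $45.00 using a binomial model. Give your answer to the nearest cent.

Risk-neutral probability p = (1 + 0.09 − 0.9)/(1.45 − 0.9) = 0.1900/0.5500 = 0.3455
Terminal stock prices: S_uu = 115.6, S_ud = 71.78, S_dd = 44.55
Terminal payoffs (S − K): max(70.64, 0) = 70.64, max(26.78, 0) = 26.78, max(-0.45, 0) = 0
Node u (S = 79.75): V_u = 1/1.09·[0.3455·70.6375 + 0.6545·26.7750] = 38.4656
Node d (S = 49.5): V_d = 1/1.09·[0.3455·26.7750 + 0.6545·0.0000] = 8.4858
Node 0 (S = 55): V_0 = 1/1.09·[0.3455·38.4656 + 0.6545·8.4858] = 17.2867

$17.29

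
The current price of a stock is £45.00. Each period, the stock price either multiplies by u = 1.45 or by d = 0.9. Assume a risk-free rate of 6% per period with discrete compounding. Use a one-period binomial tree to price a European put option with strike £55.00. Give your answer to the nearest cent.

Risk-neutral probability p = (1 + 0.06 − 0.9)/(1.45 − 0.9) = 0.1600/0.5500 = 0.2909
Terminal stock prices: S_u = 65.25, S_d = 40.5
Terminal payoffs (K − S): max(-10.25, 0) = 0, max(14.5, 0) = 14.5
Node 0 (S = 45): V_0 = 1/1.06·[0.2909·0.0000 + 0.7091·14.5000] = 9.6998

£9.70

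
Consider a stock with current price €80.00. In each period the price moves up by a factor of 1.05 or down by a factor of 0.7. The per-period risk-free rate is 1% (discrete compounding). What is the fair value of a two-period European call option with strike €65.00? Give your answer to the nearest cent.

Risk-neutral probability p = (1 + 0.01 − 0.7)/(1.05 − 0.7) = 0.3100/0.3500 = 0.8857
Terminal stock prices: S_uu = 88.2, S_ud = 58.8, S_dd = 39.2
Terminal payoffs (S − K): max(23.2, 0) = 23.2, max(-6.2, 0) = 0, max(-25.8, 0) = 0
Node u (S = 84): V_u = 1/1.01·[0.8857·23.2000 + 0.1143·0.0000] = 20.3451
Node d (S = 56): V_d = 1/1.01·[0.8857·0.0000 + 0.1143·0.0000] = 0.0000
Node 0 (S = 80): V_0 = 1/1.01·[0.8857·20.3451 + 0.1143·0.0000] = 17.8415

€17.84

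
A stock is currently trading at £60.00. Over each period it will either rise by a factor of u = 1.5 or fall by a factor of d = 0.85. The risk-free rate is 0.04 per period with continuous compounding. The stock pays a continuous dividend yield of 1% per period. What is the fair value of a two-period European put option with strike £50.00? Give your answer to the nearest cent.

Per-period risk-free factor R = e^0.04 = 1.0408; dividend-adjusted growth = e^(0.04−0.01) = 1.0305.
Risk-neutral probability p = (1.0305 − 0.85)/(1.5 − 0.85) = 0.1805/0.6500 = 0.2776
Terminal stock prices: S_uu = 135, S_ud = 76.5, S_dd = 43.35
Terminal payoffs (K − S): max(-85, 0) = 0, max(-26.5, 0) = 0, max(6.65, 0) = 6.65
Node u (S = 90): V_u = e^(−0.04)·[0.2776·0.0000 + 0.7224·0.0000] = 0.0000
Node d (S = 51): V_d = e^(−0.04)·[0.2776·0.0000 + 0.7224·6.6500] = 4.6155
Node 0 (S = 60): V_0 = e^(−0.04)·[0.2776·0.0000 + 0.7224·4.6155] = 3.2034

£3.20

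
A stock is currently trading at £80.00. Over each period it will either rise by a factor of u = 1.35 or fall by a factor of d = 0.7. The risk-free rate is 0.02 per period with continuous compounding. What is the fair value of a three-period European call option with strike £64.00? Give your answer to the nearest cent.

£28.19

Risk-neutral probability p = (e^0.02 − 0.7)/(1.35 − 0.7) = 0.3202/0.6500 = 0.4926
Terminal stock prices: S_uuu = 196.8, S_uud = 102.1, S_udd = 52.92, S_ddd = 27.44
Terminal payoffs (S − K): max(132.8, 0) = 132.8, max(38.06, 0) = 38.06, max(-11.08, 0) = 0, max(-36.56, 0) = 0
Node uu (S = 145.8): V_uu = e^(−0.02)·[0.4926·132.8300 + 0.5074·38.0600] = 83.0673
Node ud (S = 75.6): V_ud = e^(−0.02)·[0.4926·38.0600 + 0.5074·0.0000] = 18.3778
Node dd (S = 39.2): V_dd = e^(−0.02)·[0.4926·0.0000 + 0.5074·0.0000] = 0.0000
Node u (S = 108): V_u = e^(−0.02)·[0.4926·83.0673 + 0.5074·18.3778] = 49.2500
Node d (S = 56): V_d = e^(−0.02)·[0.4926·18.3778 + 0.5074·0.0000] = 8.8739
Node 0 (S = 80): V_0 = e^(−0.02)·[0.4926·49.2500 + 0.5074·8.8739] = 28.1943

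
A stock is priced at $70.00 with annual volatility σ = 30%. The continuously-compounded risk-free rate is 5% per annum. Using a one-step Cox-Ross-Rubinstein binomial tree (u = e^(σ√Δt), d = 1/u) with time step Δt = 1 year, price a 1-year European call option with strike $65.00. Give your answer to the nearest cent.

$14.30

CRR parameters: u = e^(σ√Δt) = e^(0.3·√1) = 1.3499, d = 1/u = 0.7408
Per-period rate: rΔt = 0.05·1 = 0.05, so R = e^0.05 = 1.0513
Risk-neutral probability p = (e^0.05 − 0.7408)/(1.3499 − 0.7408) = 0.3105/0.6090 = 0.5097
Terminal stock prices: S_u = 94.49, S_d = 51.86
Terminal payoffs (S − K): max(29.49, 0) = 29.49, max(-13.14, 0) = 0
Node 0 (S = 70): V_0 = e^(−0.05)·[0.5097·29.4901 + 0.4903·0.0000] = 14.2992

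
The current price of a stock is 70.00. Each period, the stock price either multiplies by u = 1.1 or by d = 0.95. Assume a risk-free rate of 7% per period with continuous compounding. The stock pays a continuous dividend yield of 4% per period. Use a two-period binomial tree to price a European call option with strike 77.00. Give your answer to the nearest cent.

1.93

Per-period risk-free factor R = e^0.07 = 1.0725; dividend-adjusted growth = e^(0.07−0.04) = 1.0305.
Risk-neutral probability p = (1.0305 − 0.95)/(1.1 − 0.95) = 0.0805/0.1500 = 0.5364
Terminal stock prices: S_uu = 84.7, S_ud = 73.15, S_dd = 63.17
Terminal payoffs (S − K): max(7.7, 0) = 7.7, max(-3.85, 0) = 0, max(-13.83, 0) = 0
Node u (S = 77): V_u = e^(−0.07)·[0.5364·7.7000 + 0.4636·0.0000] = 3.8508
Node d (S = 66.5): V_d = e^(−0.07)·[0.5364·0.0000 + 0.4636·0.0000] = 0.0000
Node 0 (S = 70): V_0 = e^(−0.07)·[0.5364·3.8508 + 0.4636·0.0000] = 1.9258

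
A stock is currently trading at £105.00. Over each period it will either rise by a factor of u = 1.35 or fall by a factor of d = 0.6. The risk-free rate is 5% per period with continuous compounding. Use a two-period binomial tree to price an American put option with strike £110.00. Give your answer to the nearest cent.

£23.22

Risk-neutral probability p = (e^0.05 − 0.6)/(1.35 − 0.6) = 0.4513/0.7500 = 0.6017
Terminal stock prices: S_uu = 191.4, S_ud = 85.05, S_dd = 37.8
Terminal payoffs (K − S): max(-81.36, 0) = 0, max(24.95, 0) = 24.95, max(72.2, 0) = 72.2
Node u (S = 141.8): continuation = e^(−0.05)·[0.6017·0.0000 + 0.3983·24.9500] = 9.4530; exercise value = 0.0000 ≤ continuation, so V_u = 9.4530
Node d (S = 63): continuation = e^(−0.05)·[0.6017·24.9500 + 0.3983·72.2000] = 41.6352; exercise value = 47.0000 > continuation, so V_d = 47.0000 (exercise)
Node 0 (S = 105): continuation = e^(−0.05)·[0.6017·9.4530 + 0.3983·47.0000] = 23.2178; exercise value = 5.0000 ≤ continuation, so V_0 = 23.2178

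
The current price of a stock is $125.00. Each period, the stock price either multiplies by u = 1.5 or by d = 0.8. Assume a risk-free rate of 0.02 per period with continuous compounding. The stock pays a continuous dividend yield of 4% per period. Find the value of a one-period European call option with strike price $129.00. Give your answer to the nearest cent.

Per-period risk-free factor R = e^0.02 = 1.0202; dividend-adjusted growth = e^(0.02−0.04) = 0.9802.
Risk-neutral probability p = (0.9802 − 0.8)/(1.5 − 0.8) = 0.1802/0.7000 = 0.2574
Terminal stock prices: S_u = 187.5, S_d = 100
Terminal payoffs (S − K): max(58.5, 0) = 58.5, max(-29, 0) = 0
Node 0 (S = 125): V_0 = e^(−0.02)·[0.2574·58.5000 + 0.7426·0.0000] = 14.7613

$14.76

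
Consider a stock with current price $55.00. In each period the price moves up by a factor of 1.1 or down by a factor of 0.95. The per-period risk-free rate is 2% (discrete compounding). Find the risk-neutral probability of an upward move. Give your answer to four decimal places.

Risk-neutral probability p = (1 + 0.02 − 0.95)/(1.1 − 0.95) = 0.0700/0.1500 = 0.4667

p = 0.4667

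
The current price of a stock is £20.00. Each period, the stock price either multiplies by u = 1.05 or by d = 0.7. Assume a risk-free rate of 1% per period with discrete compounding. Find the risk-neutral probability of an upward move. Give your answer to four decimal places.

p = 0.8857

Risk-neutral probability p = (1 + 0.01 − 0.7)/(1.05 − 0.7) = 0.3100/0.3500 = 0.8857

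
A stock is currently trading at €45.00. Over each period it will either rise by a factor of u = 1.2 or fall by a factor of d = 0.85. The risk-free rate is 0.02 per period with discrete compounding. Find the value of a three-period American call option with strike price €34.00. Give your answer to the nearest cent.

Risk-neutral probability p = (1 + 0.02 − 0.85)/(1.2 − 0.85) = 0.1700/0.3500 = 0.4857
Terminal stock prices: S_uuu = 77.76, S_uud = 55.08, S_udd = 39.01, S_ddd = 27.64
Terminal payoffs (S − K): max(43.76, 0) = 43.76, max(21.08, 0) = 21.08, max(5.015, 0) = 5.015, max(-6.364, 0) = 0
Node uu (S = 64.8): continuation = 1/1.02·[0.4857·43.7600 + 0.5143·21.0800] = 31.4667; exercise value = 30.8000 ≤ continuation, so V_uu = 31.4667
Node ud (S = 45.9): continuation = 1/1.02·[0.4857·21.0800 + 0.5143·5.0150] = 12.5667; exercise value = 11.9000 ≤ continuation, so V_ud = 12.5667
Node dd (S = 32.51): continuation = 1/1.02·[0.4857·5.0150 + 0.5143·0.0000] = 2.3881; exercise value = 0.0000 ≤ continuation, so V_dd = 2.3881
Node u (S = 54): continuation = 1/1.02·[0.4857·31.4667 + 0.5143·12.5667] = 21.3203; exercise value = 20.0000 ≤ continuation, so V_u = 21.3203
Node d (S = 38.25): continuation = 1/1.02·[0.4857·12.5667 + 0.5143·2.3881] = 7.1882; exercise value = 4.2500 ≤ continuation, so V_d = 7.1882
Node 0 (S = 45): continuation = 1/1.02·[0.4857·21.3203 + 0.5143·7.1882] = 13.7768; exercise value = 11.0000 ≤ continuation, so V_0 = 13.7768

€13.78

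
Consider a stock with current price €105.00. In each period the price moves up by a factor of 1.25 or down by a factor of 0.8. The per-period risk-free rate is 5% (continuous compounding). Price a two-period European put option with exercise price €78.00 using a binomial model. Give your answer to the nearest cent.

€1.91

Risk-neutral probability p = (e^0.05 − 0.8)/(1.25 − 0.8) = 0.2513/0.4500 = 0.5584
Terminal stock prices: S_uu = 164.1, S_ud = 105, S_dd = 67.2
Terminal payoffs (K − S): max(-86.06, 0) = 0, max(-27, 0) = 0, max(10.8, 0) = 10.8
Node u (S = 131.2): V_u = e^(−0.05)·[0.5584·0.0000 + 0.4416·0.0000] = 0.0000
Node d (S = 84): V_d = e^(−0.05)·[0.5584·0.0000 + 0.4416·10.8000] = 4.5369
Node 0 (S = 105): V_0 = e^(−0.05)·[0.5584·0.0000 + 0.4416·4.5369] = 1.9059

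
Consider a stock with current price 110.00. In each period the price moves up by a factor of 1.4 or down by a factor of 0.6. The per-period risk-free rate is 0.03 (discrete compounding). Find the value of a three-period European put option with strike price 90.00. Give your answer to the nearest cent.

16.91

Risk-neutral probability p = (1 + 0.03 − 0.6)/(1.4 − 0.6) = 0.4300/0.8000 = 0.5375
Terminal stock prices: S_uuu = 301.8, S_uud = 129.4, S_udd = 55.44, S_ddd = 23.76
Terminal payoffs (K − S): max(-211.8, 0) = 0, max(-39.36, 0) = 0, max(34.56, 0) = 34.56, max(66.24, 0) = 66.24
Node uu (S = 215.6): V_uu = 1/1.03·[0.5375·0.0000 + 0.4625·0.0000] = 0.0000
Node ud (S = 92.4): V_ud = 1/1.03·[0.5375·0.0000 + 0.4625·34.5600] = 15.5184
Node dd (S = 39.6): V_dd = 1/1.03·[0.5375·34.5600 + 0.4625·66.2400] = 47.7786
Node u (S = 154): V_u = 1/1.03·[0.5375·0.0000 + 0.4625·15.5184] = 6.9682
Node d (S = 66): V_d = 1/1.03·[0.5375·15.5184 + 0.4625·47.7786] = 29.5522
Node 0 (S = 110): V_0 = 1/1.03·[0.5375·6.9682 + 0.4625·29.5522] = 16.9061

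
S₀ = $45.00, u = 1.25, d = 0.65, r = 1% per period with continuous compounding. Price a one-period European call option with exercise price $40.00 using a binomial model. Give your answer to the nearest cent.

Risk-neutral probability p = (e^0.01 − 0.65)/(1.25 − 0.65) = 0.3601/0.6000 = 0.6001
Terminal stock prices: S_u = 56.25, S_d = 29.25
Terminal payoffs (S − K): max(16.25, 0) = 16.25, max(-10.75, 0) = 0
Node 0 (S = 45): V_0 = e^(−0.01)·[0.6001·16.2500 + 0.3999·0.0000] = 9.6543

$9.65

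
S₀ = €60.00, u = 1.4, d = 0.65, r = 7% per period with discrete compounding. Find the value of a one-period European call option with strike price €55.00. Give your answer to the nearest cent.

€15.18

Risk-neutral probability p = (1 + 0.07 − 0.65)/(1.4 − 0.65) = 0.4200/0.7500 = 0.5600
Terminal stock prices: S_u = 84, S_d = 39
Terminal payoffs (S − K): max(29, 0) = 29, max(-16, 0) = 0
Node 0 (S = 60): V_0 = 1/1.07·[0.5600·29.0000 + 0.4400·0.0000] = 15.1776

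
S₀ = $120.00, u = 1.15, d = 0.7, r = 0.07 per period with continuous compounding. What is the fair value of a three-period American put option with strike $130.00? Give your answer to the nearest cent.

$13.33

Risk-neutral probability p = (e^0.07 − 0.7)/(1.15 − 0.7) = 0.3725/0.4500 = 0.8278
Terminal stock prices: S_uuu = 182.5, S_uud = 111.1, S_udd = 67.62, S_ddd = 41.16
Terminal payoffs (K − S): max(-52.5, 0) = 0, max(18.91, 0) = 18.91, max(62.38, 0) = 62.38, max(88.84, 0) = 88.84
Node uu (S = 158.7): continuation = e^(−0.07)·[0.8278·0.0000 + 0.1722·18.9100] = 3.0362; exercise value = 0.0000 ≤ continuation, so V_uu = 3.0362
Node ud (S = 96.6): continuation = e^(−0.07)·[0.8278·18.9100 + 0.1722·62.3800] = 24.6112; exercise value = 33.4000 > continuation, so V_ud = 33.4000 (exercise)
Node dd (S = 58.8): continuation = e^(−0.07)·[0.8278·62.3800 + 0.1722·88.8400] = 62.4112; exercise value = 71.2000 > continuation, so V_dd = 71.2000 (exercise)
Node u (S = 138): continuation = e^(−0.07)·[0.8278·3.0362 + 0.1722·33.4000] = 7.7062; exercise value = 0.0000 ≤ continuation, so V_u = 7.7062
Node d (S = 84): continuation = e^(−0.07)·[0.8278·33.4000 + 0.1722·71.2000] = 37.2112; exercise value = 46.0000 > continuation, so V_d = 46.0000 (exercise)
Node 0 (S = 120): continuation = e^(−0.07)·[0.8278·7.7062 + 0.1722·46.0000] = 13.3338; exercise value = 10.0000 ≤ continuation, so V_0 = 13.3338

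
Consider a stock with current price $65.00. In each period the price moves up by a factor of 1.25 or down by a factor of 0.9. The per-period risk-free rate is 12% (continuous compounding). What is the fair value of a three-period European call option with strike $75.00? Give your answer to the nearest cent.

Risk-neutral probability p = (e^0.12 − 0.9)/(1.25 − 0.9) = 0.2275/0.3500 = 0.6500
Terminal stock prices: S_uuu = 127, S_uud = 91.41, S_udd = 65.81, S_ddd = 47.39
Terminal payoffs (S − K): max(51.95, 0) = 51.95, max(16.41, 0) = 16.41, max(-9.188, 0) = 0, max(-27.61, 0) = 0
Node uu (S = 101.6): V_uu = e^(−0.12)·[0.6500·51.9531 + 0.3500·16.4062] = 35.0435
Node ud (S = 73.12): V_ud = e^(−0.12)·[0.6500·16.4062 + 0.3500·0.0000] = 9.4580
Node dd (S = 52.65): V_dd = e^(−0.12)·[0.6500·0.0000 + 0.3500·0.0000] = 0.0000
Node u (S = 81.25): V_u = e^(−0.12)·[0.6500·35.0435 + 0.3500·9.4580] = 23.1383
Node d (S = 58.5): V_d = e^(−0.12)·[0.6500·9.4580 + 0.3500·0.0000] = 5.4525
Node 0 (S = 65): V_0 = e^(−0.12)·[0.6500·23.1383 + 0.3500·5.4525] = 15.0316

$15.03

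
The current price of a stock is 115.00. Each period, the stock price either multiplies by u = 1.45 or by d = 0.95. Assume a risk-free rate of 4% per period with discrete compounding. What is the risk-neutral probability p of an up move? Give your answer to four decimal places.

p = 0.1800

Risk-neutral probability p = (1 + 0.04 − 0.95)/(1.45 − 0.95) = 0.0900/0.5000 = 0.1800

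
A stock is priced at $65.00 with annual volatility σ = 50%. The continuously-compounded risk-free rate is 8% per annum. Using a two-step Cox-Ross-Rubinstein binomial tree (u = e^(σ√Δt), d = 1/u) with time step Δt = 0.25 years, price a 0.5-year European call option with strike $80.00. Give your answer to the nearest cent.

$5.96

CRR parameters: u = e^(σ√Δt) = e^(0.5·√0.25) = 1.2840, d = 1/u = 0.7788
Per-period rate: rΔt = 0.08·0.25 = 0.02, so R = e^0.02 = 1.0202
Risk-neutral probability p = (e^0.02 − 0.7788)/(1.2840 − 0.7788) = 0.2414/0.5052 = 0.4778
Terminal stock prices: S_uu = 107.2, S_ud = 65, S_dd = 39.42
Terminal payoffs (S − K): max(27.17, 0) = 27.17, max(-15, 0) = 0, max(-40.58, 0) = 0
Node u (S = 83.46): V_u = e^(−0.02)·[0.4778·27.1669 + 0.5222·0.0000] = 12.7235
Node d (S = 50.62): V_d = e^(−0.02)·[0.4778·0.0000 + 0.5222·0.0000] = 0.0000
Node 0 (S = 65): V_0 = e^(−0.02)·[0.4778·12.7235 + 0.5222·0.0000] = 5.9590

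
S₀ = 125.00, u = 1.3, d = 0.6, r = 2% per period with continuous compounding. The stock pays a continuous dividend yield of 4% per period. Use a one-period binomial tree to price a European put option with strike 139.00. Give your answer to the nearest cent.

Per-period risk-free factor R = e^0.02 = 1.0202; dividend-adjusted growth = e^(0.02−0.04) = 0.9802.
Risk-neutral probability p = (0.9802 − 0.6)/(1.3 − 0.6) = 0.3802/0.7000 = 0.5431
Terminal stock prices: S_u = 162.5, S_d = 75
Terminal payoffs (K − S): max(-23.5, 0) = 0, max(64, 0) = 64
Node 0 (S = 125): V_0 = e^(−0.02)·[0.5431·0.0000 + 0.4569·64.0000] = 28.6600

28.66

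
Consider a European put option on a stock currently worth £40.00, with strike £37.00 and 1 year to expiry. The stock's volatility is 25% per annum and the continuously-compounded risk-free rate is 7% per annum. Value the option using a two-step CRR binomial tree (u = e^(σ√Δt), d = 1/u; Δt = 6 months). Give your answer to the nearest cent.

CRR parameters: u = e^(σ√Δt) = e^(0.25·√0.5) = 1.1934, d = 1/u = 0.8380
Per-period rate: rΔt = 0.07·0.5 = 0.035, so R = e^0.035 = 1.0356
Risk-neutral probability p = (e^0.035 − 0.8380)/(1.1934 − 0.8380) = 0.1977/0.3554 = 0.5561
Terminal stock prices: S_uu = 56.96, S_ud = 40, S_dd = 28.09
Terminal payoffs (K − S): max(-19.96, 0) = 0, max(-3, 0) = 0, max(8.912, 0) = 8.912
Node u (S = 47.73): V_u = e^(−0.035)·[0.5561·0.0000 + 0.4439·0.0000] = 0.0000
Node d (S = 33.52): V_d = e^(−0.035)·[0.5561·0.0000 + 0.4439·8.9125] = 3.8198
Node 0 (S = 40): V_0 = e^(−0.035)·[0.5561·0.0000 + 0.4439·3.8198] = 1.6371

£1.64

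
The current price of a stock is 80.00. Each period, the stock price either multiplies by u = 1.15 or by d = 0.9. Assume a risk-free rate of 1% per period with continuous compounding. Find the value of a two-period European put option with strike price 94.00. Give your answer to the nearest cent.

Risk-neutral probability p = (e^0.01 − 0.9)/(1.15 − 0.9) = 0.1101/0.2500 = 0.4402
Terminal stock prices: S_uu = 105.8, S_ud = 82.8, S_dd = 64.8
Terminal payoffs (K − S): max(-11.8, 0) = 0, max(11.2, 0) = 11.2, max(29.2, 0) = 29.2
Node u (S = 92): V_u = e^(−0.01)·[0.4402·0.0000 + 0.5598·11.2000] = 6.2074
Node d (S = 72): V_d = e^(−0.01)·[0.4402·11.2000 + 0.5598·29.2000] = 21.0647
Node 0 (S = 80): V_0 = e^(−0.01)·[0.4402·6.2074 + 0.5598·21.0647] = 14.3800

14.38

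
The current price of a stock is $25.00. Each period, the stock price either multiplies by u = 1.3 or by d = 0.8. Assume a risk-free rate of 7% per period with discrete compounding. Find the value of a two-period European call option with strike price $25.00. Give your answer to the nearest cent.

$4.83

Risk-neutral probability p = (1 + 0.07 − 0.8)/(1.3 − 0.8) = 0.2700/0.5000 = 0.5400
Terminal stock prices: S_uu = 42.25, S_ud = 26, S_dd = 16
Terminal payoffs (S − K): max(17.25, 0) = 17.25, max(1, 0) = 1, max(-9, 0) = 0
Node u (S = 32.5): V_u = 1/1.07·[0.5400·17.2500 + 0.4600·1.0000] = 9.1355
Node d (S = 20): V_d = 1/1.07·[0.5400·1.0000 + 0.4600·0.0000] = 0.5047
Node 0 (S = 25): V_0 = 1/1.07·[0.5400·9.1355 + 0.4600·0.5047] = 4.8274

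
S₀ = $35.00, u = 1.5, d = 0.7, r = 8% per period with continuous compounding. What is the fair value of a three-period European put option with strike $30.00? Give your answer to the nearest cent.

Risk-neutral probability p = (e^0.08 − 0.7)/(1.5 − 0.7) = 0.3833/0.8000 = 0.4791
Terminal stock prices: S_uuu = 118.1, S_uud = 55.12, S_udd = 25.72, S_ddd = 12
Terminal payoffs (K − S): max(-88.12, 0) = 0, max(-25.12, 0) = 0, max(4.275, 0) = 4.275, max(18, 0) = 18
Node uu (S = 78.75): V_uu = e^(−0.08)·[0.4791·0.0000 + 0.5209·0.0000] = 0.0000
Node ud (S = 36.75): V_ud = e^(−0.08)·[0.4791·0.0000 + 0.5209·4.2750] = 2.0556
Node dd (S = 17.15): V_dd = e^(−0.08)·[0.4791·4.2750 + 0.5209·17.9950] = 10.5435
Node u (S = 52.5): V_u = e^(−0.08)·[0.4791·0.0000 + 0.5209·2.0556] = 0.9884
Node d (S = 24.5): V_d = e^(−0.08)·[0.4791·2.0556 + 0.5209·10.5435] = 5.9789
Node 0 (S = 35): V_0 = e^(−0.08)·[0.4791·0.9884 + 0.5209·5.9789] = 3.3121

$3.31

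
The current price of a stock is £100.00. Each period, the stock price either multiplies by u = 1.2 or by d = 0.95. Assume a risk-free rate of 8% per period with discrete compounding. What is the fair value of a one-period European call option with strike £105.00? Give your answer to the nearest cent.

£7.22

Risk-neutral probability p = (1 + 0.08 − 0.95)/(1.2 − 0.95) = 0.1300/0.2500 = 0.5200
Terminal stock prices: S_u = 120, S_d = 95
Terminal payoffs (S − K): max(15, 0) = 15, max(-10, 0) = 0
Node 0 (S = 100): V_0 = 1/1.08·[0.5200·15.0000 + 0.4800·0.0000] = 7.2222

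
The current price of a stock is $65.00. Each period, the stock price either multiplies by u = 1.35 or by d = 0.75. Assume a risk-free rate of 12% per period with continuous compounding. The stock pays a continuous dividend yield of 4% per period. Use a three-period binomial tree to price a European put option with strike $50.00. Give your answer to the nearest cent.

$1.53

Per-period risk-free factor R = e^0.12 = 1.1275; dividend-adjusted growth = e^(0.12−0.04) = 1.0833.
Risk-neutral probability p = (1.0833 − 0.75)/(1.35 − 0.75) = 0.3333/0.6000 = 0.5555
Terminal stock prices: S_uuu = 159.9, S_uud = 88.85, S_udd = 49.36, S_ddd = 27.42
Terminal payoffs (K − S): max(-109.9, 0) = 0, max(-38.85, 0) = 0, max(0.6406, 0) = 0.6406, max(22.58, 0) = 22.58
Node uu (S = 118.5): V_uu = e^(−0.12)·[0.5555·0.0000 + 0.4445·0.0000] = 0.0000
Node ud (S = 65.81): V_ud = e^(−0.12)·[0.5555·0.0000 + 0.4445·0.6406] = 0.2526
Node dd (S = 36.56): V_dd = e^(−0.12)·[0.5555·0.6406 + 0.4445·22.5781] = 9.2172
Node u (S = 87.75): V_u = e^(−0.12)·[0.5555·0.0000 + 0.4445·0.2526] = 0.0996
Node d (S = 48.75): V_d = e^(−0.12)·[0.5555·0.2526 + 0.4445·9.2172] = 3.7583
Node 0 (S = 65): V_0 = e^(−0.12)·[0.5555·0.0996 + 0.4445·3.7583] = 1.5308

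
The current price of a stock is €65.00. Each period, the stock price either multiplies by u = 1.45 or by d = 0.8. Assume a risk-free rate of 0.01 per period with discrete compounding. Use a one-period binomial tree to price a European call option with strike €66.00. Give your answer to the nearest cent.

Risk-neutral probability p = (1 + 0.01 − 0.8)/(1.45 − 0.8) = 0.2100/0.6500 = 0.3231
Terminal stock prices: S_u = 94.25, S_d = 52
Terminal payoffs (S − K): max(28.25, 0) = 28.25, max(-14, 0) = 0
Node 0 (S = 65): V_0 = 1/1.01·[0.3231·28.2500 + 0.6769·0.0000] = 9.0366

€9.04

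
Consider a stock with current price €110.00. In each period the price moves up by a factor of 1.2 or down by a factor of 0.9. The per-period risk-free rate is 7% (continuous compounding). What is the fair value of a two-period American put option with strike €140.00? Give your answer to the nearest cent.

Risk-neutral probability p = (e^0.07 − 0.9)/(1.2 − 0.9) = 0.1725/0.3000 = 0.5750
Terminal stock prices: S_uu = 158.4, S_ud = 118.8, S_dd = 89.1
Terminal payoffs (K − S): max(-18.4, 0) = 0, max(21.2, 0) = 21.2, max(50.9, 0) = 50.9
Node u (S = 132): continuation = e^(−0.07)·[0.5750·0.0000 + 0.4250·21.2000] = 8.4003; exercise value = 8.0000 ≤ continuation, so V_u = 8.4003
Node d (S = 99): continuation = e^(−0.07)·[0.5750·21.2000 + 0.4250·50.9000] = 31.5351; exercise value = 41.0000 > continuation, so V_d = 41.0000 (exercise)
Node 0 (S = 110): continuation = e^(−0.07)·[0.5750·8.4003 + 0.4250·41.0000] = 20.7498; exercise value = 30.0000 > continuation, so V_0 = 30.0000 (exercise)

€30.00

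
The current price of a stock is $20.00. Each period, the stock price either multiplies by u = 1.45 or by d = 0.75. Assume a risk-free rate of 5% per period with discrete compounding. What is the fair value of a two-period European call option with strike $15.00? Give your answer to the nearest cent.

$7.51

Risk-neutral probability p = (1 + 0.05 − 0.75)/(1.45 − 0.75) = 0.3000/0.7000 = 0.4286
Terminal stock prices: S_uu = 42.05, S_ud = 21.75, S_dd = 11.25
Terminal payoffs (S − K): max(27.05, 0) = 27.05, max(6.75, 0) = 6.75, max(-3.75, 0) = 0
Node u (S = 29): V_u = 1/1.05·[0.4286·27.0500 + 0.5714·6.7500] = 14.7143
Node d (S = 15): V_d = 1/1.05·[0.4286·6.7500 + 0.5714·0.0000] = 2.7551
Node 0 (S = 20): V_0 = 1/1.05·[0.4286·14.7143 + 0.5714·2.7551] = 7.5052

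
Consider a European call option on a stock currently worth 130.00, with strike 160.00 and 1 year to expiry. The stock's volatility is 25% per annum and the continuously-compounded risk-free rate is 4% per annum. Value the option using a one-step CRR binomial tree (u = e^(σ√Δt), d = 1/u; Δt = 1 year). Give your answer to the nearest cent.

CRR parameters: u = e^(σ√Δt) = e^(0.25·√1) = 1.2840, d = 1/u = 0.7788
Per-period rate: rΔt = 0.04·1 = 0.04, so R = e^0.04 = 1.0408
Risk-neutral probability p = (e^0.04 − 0.7788)/(1.2840 − 0.7788) = 0.2620/0.5052 = 0.5186
Terminal stock prices: S_u = 166.9, S_d = 101.2
Terminal payoffs (S − K): max(6.923, 0) = 6.923, max(-58.76, 0) = 0
Node 0 (S = 130): V_0 = e^(−0.04)·[0.5186·6.9233 + 0.4814·0.0000] = 3.4496

3.45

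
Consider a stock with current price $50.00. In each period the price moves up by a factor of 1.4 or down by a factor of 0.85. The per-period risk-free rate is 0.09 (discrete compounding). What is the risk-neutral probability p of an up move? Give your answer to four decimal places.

Risk-neutral probability p = (1 + 0.09 − 0.85)/(1.4 − 0.85) = 0.2400/0.5500 = 0.4364

p = 0.4364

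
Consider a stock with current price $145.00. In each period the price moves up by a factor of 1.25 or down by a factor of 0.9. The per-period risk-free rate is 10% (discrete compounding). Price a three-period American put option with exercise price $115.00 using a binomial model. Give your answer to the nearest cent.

Risk-neutral probability p = (1 + 0.1 − 0.9)/(1.25 − 0.9) = 0.2000/0.3500 = 0.5714
Terminal stock prices: S_uuu = 283.2, S_uud = 203.9, S_udd = 146.8, S_ddd = 105.7
Terminal payoffs (K − S): max(-168.2, 0) = 0, max(-88.91, 0) = 0, max(-31.81, 0) = 0, max(9.295, 0) = 9.295
Node uu (S = 226.6): continuation = 1/1.1·[0.5714·0.0000 + 0.4286·0.0000] = 0.0000; exercise value = 0.0000 ≤ continuation, so V_uu = 0.0000
Node ud (S = 163.1): continuation = 1/1.1·[0.5714·0.0000 + 0.4286·0.0000] = 0.0000; exercise value = 0.0000 ≤ continuation, so V_ud = 0.0000
Node dd (S = 117.5): continuation = 1/1.1·[0.5714·0.0000 + 0.4286·9.2950] = 3.6214; exercise value = 0.0000 ≤ continuation, so V_dd = 3.6214
Node u (S = 181.2): continuation = 1/1.1·[0.5714·0.0000 + 0.4286·0.0000] = 0.0000; exercise value = 0.0000 ≤ continuation, so V_u = 0.0000
Node d (S = 130.5): continuation = 1/1.1·[0.5714·0.0000 + 0.4286·3.6214] = 1.4109; exercise value = 0.0000 ≤ continuation, so V_d = 1.4109
Node 0 (S = 145): continuation = 1/1.1·[0.5714·0.0000 + 0.4286·1.4109] = 0.5497; exercise value = 0.0000 ≤ continuation, so V_0 = 0.5497

$0.55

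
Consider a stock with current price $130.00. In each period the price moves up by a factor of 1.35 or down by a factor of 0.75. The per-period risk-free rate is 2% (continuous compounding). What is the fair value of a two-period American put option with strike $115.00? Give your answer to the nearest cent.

Risk-neutral probability p = (e^0.02 − 0.75)/(1.35 − 0.75) = 0.2702/0.6000 = 0.4503
Terminal stock prices: S_uu = 236.9, S_ud = 131.6, S_dd = 73.12
Terminal payoffs (K − S): max(-121.9, 0) = 0, max(-16.62, 0) = 0, max(41.88, 0) = 41.88
Node u (S = 175.5): continuation = e^(−0.02)·[0.4503·0.0000 + 0.5497·0.0000] = 0.0000; exercise value = 0.0000 ≤ continuation, so V_u = 0.0000
Node d (S = 97.5): continuation = e^(−0.02)·[0.4503·0.0000 + 0.5497·41.8750] = 22.5614; exercise value = 17.5000 ≤ continuation, so V_d = 22.5614
Node 0 (S = 130): continuation = e^(−0.02)·[0.4503·0.0000 + 0.5497·22.5614] = 12.1557; exercise value = 0.0000 ≤ continuation, so V_0 = 12.1557

$12.16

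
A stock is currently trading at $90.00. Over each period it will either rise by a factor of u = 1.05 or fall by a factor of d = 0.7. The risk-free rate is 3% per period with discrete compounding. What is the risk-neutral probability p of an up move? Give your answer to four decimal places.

Risk-neutral probability p = (1 + 0.03 − 0.7)/(1.05 − 0.7) = 0.3300/0.3500 = 0.9429

p = 0.9429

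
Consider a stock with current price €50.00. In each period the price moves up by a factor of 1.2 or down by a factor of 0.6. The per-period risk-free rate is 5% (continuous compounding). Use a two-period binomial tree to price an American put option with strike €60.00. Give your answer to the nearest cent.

€11.12

Risk-neutral probability p = (e^0.05 − 0.6)/(1.2 − 0.6) = 0.4513/0.6000 = 0.7521
Terminal stock prices: S_uu = 72, S_ud = 36, S_dd = 18
Terminal payoffs (K − S): max(-12, 0) = 0, max(24, 0) = 24, max(42, 0) = 42
Node u (S = 60): continuation = e^(−0.05)·[0.7521·0.0000 + 0.2479·24.0000] = 5.6590; exercise value = 0.0000 ≤ continuation, so V_u = 5.6590
Node d (S = 30): continuation = e^(−0.05)·[0.7521·24.0000 + 0.2479·42.0000] = 27.0738; exercise value = 30.0000 > continuation, so V_d = 30.0000 (exercise)
Node 0 (S = 50): continuation = e^(−0.05)·[0.7521·5.6590 + 0.2479·30.0000] = 11.1224; exercise value = 10.0000 ≤ continuation, so V_0 = 11.1224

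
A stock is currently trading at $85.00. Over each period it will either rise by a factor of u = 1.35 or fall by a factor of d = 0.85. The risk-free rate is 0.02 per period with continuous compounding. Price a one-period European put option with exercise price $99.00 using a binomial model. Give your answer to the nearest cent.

$17.29

Risk-neutral probability p = (e^0.02 − 0.85)/(1.35 − 0.85) = 0.1702/0.5000 = 0.3404
Terminal stock prices: S_u = 114.8, S_d = 72.25
Terminal payoffs (K − S): max(-15.75, 0) = 0, max(26.75, 0) = 26.75
Node 0 (S = 85): V_0 = e^(−0.02)·[0.3404·0.0000 + 0.6596·26.7500] = 17.2948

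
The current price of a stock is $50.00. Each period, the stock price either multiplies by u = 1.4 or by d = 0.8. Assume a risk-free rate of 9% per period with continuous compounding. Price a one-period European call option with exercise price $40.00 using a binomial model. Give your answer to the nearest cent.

Risk-neutral probability p = (e^0.09 − 0.8)/(1.4 − 0.8) = 0.2942/0.6000 = 0.4903
Terminal stock prices: S_u = 70, S_d = 40
Terminal payoffs (S − K): max(30, 0) = 30, max(0, 0) = 0
Node 0 (S = 50): V_0 = e^(−0.09)·[0.4903·30.0000 + 0.5097·0.0000] = 13.4428

$13.44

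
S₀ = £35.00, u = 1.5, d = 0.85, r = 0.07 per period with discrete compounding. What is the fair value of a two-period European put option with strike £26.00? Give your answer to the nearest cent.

Risk-neutral probability p = (1 + 0.07 − 0.85)/(1.5 − 0.85) = 0.2200/0.6500 = 0.3385
Terminal stock prices: S_uu = 78.75, S_ud = 44.62, S_dd = 25.29
Terminal payoffs (K − S): max(-52.75, 0) = 0, max(-18.62, 0) = 0, max(0.7125, 0) = 0.7125
Node u (S = 52.5): V_u = 1/1.07·[0.3385·0.0000 + 0.6615·0.0000] = 0.0000
Node d (S = 29.75): V_d = 1/1.07·[0.3385·0.0000 + 0.6615·0.7125] = 0.4405
Node 0 (S = 35): V_0 = 1/1.07·[0.3385·0.0000 + 0.6615·0.4405] = 0.2724

£0.27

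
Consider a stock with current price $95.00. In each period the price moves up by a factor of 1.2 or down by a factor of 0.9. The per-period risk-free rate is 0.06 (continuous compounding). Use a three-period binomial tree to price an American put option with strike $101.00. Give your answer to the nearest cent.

$7.55

Risk-neutral probability p = (e^0.06 − 0.9)/(1.2 − 0.9) = 0.1618/0.3000 = 0.5395
Terminal stock prices: S_uuu = 164.2, S_uud = 123.1, S_udd = 92.34, S_ddd = 69.26
Terminal payoffs (K − S): max(-63.16, 0) = 0, max(-22.12, 0) = 0, max(8.66, 0) = 8.66, max(31.74, 0) = 31.74
Node uu (S = 136.8): continuation = e^(−0.06)·[0.5395·0.0000 + 0.4605·0.0000] = 0.0000; exercise value = 0.0000 ≤ continuation, so V_uu = 0.0000
Node ud (S = 102.6): continuation = e^(−0.06)·[0.5395·0.0000 + 0.4605·8.6600] = 3.7561; exercise value = 0.0000 ≤ continuation, so V_ud = 3.7561
Node dd (S = 76.95): continuation = e^(−0.06)·[0.5395·8.6600 + 0.4605·31.7450] = 18.1682; exercise value = 24.0500 > continuation, so V_dd = 24.0500 (exercise)
Node u (S = 114): continuation = e^(−0.06)·[0.5395·0.0000 + 0.4605·3.7561] = 1.6291; exercise value = 0.0000 ≤ continuation, so V_u = 1.6291
Node d (S = 85.5): continuation = e^(−0.06)·[0.5395·3.7561 + 0.4605·24.0500] = 12.3393; exercise value = 15.5000 > continuation, so V_d = 15.5000 (exercise)
Node 0 (S = 95): continuation = e^(−0.06)·[0.5395·1.6291 + 0.4605·15.5000] = 7.5504; exercise value = 6.0000 ≤ continuation, so V_0 = 7.5504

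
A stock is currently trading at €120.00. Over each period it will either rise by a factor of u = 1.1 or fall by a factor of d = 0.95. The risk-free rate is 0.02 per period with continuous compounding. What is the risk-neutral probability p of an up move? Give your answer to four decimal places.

p = 0.4680

Risk-neutral probability p = (e^0.02 − 0.95)/(1.1 − 0.95) = 0.0702/0.1500 = 0.4680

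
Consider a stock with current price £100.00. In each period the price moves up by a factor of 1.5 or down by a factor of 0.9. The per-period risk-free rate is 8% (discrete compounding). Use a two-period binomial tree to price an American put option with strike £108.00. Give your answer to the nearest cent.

£11.67

Risk-neutral probability p = (1 + 0.08 − 0.9)/(1.5 − 0.9) = 0.1800/0.6000 = 0.3000
Terminal stock prices: S_uu = 225, S_ud = 135, S_dd = 81
Terminal payoffs (K − S): max(-117, 0) = 0, max(-27, 0) = 0, max(27, 0) = 27
Node u (S = 150): continuation = 1/1.08·[0.3000·0.0000 + 0.7000·0.0000] = 0.0000; exercise value = 0.0000 ≤ continuation, so V_u = 0.0000
Node d (S = 90): continuation = 1/1.08·[0.3000·0.0000 + 0.7000·27.0000] = 17.5000; exercise value = 18.0000 > continuation, so V_d = 18.0000 (exercise)
Node 0 (S = 100): continuation = 1/1.08·[0.3000·0.0000 + 0.7000·18.0000] = 11.6667; exercise value = 8.0000 ≤ continuation, so V_0 = 11.6667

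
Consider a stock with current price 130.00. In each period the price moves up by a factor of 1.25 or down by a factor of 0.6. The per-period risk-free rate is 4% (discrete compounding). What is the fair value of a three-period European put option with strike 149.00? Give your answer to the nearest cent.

31.39

Risk-neutral probability p = (1 + 0.04 − 0.6)/(1.25 − 0.6) = 0.4400/0.6500 = 0.6769
Terminal stock prices: S_uuu = 253.9, S_uud = 121.9, S_udd = 58.5, S_ddd = 28.08
Terminal payoffs (K − S): max(-104.9, 0) = 0, max(27.12, 0) = 27.12, max(90.5, 0) = 90.5, max(120.9, 0) = 120.9
Node uu (S = 203.1): V_uu = 1/1.04·[0.6769·0.0000 + 0.3231·27.1250] = 8.4264
Node ud (S = 97.5): V_ud = 1/1.04·[0.6769·27.1250 + 0.3231·90.5000] = 45.7692
Node dd (S = 46.8): V_dd = 1/1.04·[0.6769·90.5000 + 0.3231·120.9200] = 96.4692
Node u (S = 162.5): V_u = 1/1.04·[0.6769·8.4264 + 0.3231·45.7692] = 19.7029
Node d (S = 78): V_d = 1/1.04·[0.6769·45.7692 + 0.3231·96.4692] = 59.7589
Node 0 (S = 130): V_0 = 1/1.04·[0.6769·19.7029 + 0.3231·59.7589] = 31.3885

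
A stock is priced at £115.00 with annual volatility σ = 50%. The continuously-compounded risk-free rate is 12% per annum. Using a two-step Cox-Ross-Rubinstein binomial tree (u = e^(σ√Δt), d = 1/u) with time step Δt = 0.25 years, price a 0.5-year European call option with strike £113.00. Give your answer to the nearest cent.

£18.84

CRR parameters: u = e^(σ√Δt) = e^(0.5·√0.25) = 1.2840, d = 1/u = 0.7788
Per-period rate: rΔt = 0.12·0.25 = 0.03, so R = e^0.03 = 1.0305
Risk-neutral probability p = (e^0.03 − 0.7788)/(1.2840 − 0.7788) = 0.2517/0.5052 = 0.4981
Terminal stock prices: S_uu = 189.6, S_ud = 115, S_dd = 69.75
Terminal payoffs (S − K): max(76.6, 0) = 76.6, max(2, 0) = 2, max(-43.25, 0) = 0
Node u (S = 147.7): V_u = e^(−0.03)·[0.4981·76.6029 + 0.5019·2.0000] = 38.0026
Node d (S = 89.56): V_d = e^(−0.03)·[0.4981·2.0000 + 0.5019·0.0000] = 0.9668
Node 0 (S = 115): V_0 = e^(−0.03)·[0.4981·38.0026 + 0.5019·0.9668] = 18.8406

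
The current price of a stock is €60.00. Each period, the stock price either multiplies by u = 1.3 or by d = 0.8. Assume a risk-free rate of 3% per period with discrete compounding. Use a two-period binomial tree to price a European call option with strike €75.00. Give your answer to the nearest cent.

€5.27

Risk-neutral probability p = (1 + 0.03 − 0.8)/(1.3 − 0.8) = 0.2300/0.5000 = 0.4600
Terminal stock prices: S_uu = 101.4, S_ud = 62.4, S_dd = 38.4
Terminal payoffs (S − K): max(26.4, 0) = 26.4, max(-12.6, 0) = 0, max(-36.6, 0) = 0
Node u (S = 78): V_u = 1/1.03·[0.4600·26.4000 + 0.5400·0.0000] = 11.7903
Node d (S = 48): V_d = 1/1.03·[0.4600·0.0000 + 0.5400·0.0000] = 0.0000
Node 0 (S = 60): V_0 = 1/1.03·[0.4600·11.7903 + 0.5400·0.0000] = 5.2656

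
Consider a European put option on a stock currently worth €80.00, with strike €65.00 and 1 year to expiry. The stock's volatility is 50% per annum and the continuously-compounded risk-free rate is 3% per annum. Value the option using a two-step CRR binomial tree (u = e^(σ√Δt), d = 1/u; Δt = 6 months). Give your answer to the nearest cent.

CRR parameters: u = e^(σ√Δt) = e^(0.5·√0.5) = 1.4241, d = 1/u = 0.7022
Per-period rate: rΔt = 0.03·0.5 = 0.015, so R = e^0.015 = 1.0151
Risk-neutral probability p = (e^0.015 − 0.7022)/(1.4241 − 0.7022) = 0.3129/0.7219 = 0.4335
Terminal stock prices: S_uu = 162.2, S_ud = 80, S_dd = 39.45
Terminal payoffs (K − S): max(-97.25, 0) = 0, max(-15, 0) = 0, max(25.55, 0) = 25.55
Node u (S = 113.9): V_u = e^(−0.015)·[0.4335·0.0000 + 0.5665·0.0000] = 0.0000
Node d (S = 56.18): V_d = e^(−0.015)·[0.4335·0.0000 + 0.5665·25.5545] = 14.2622
Node 0 (S = 80): V_0 = e^(−0.015)·[0.4335·0.0000 + 0.5665·14.2622] = 7.9599

€7.96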